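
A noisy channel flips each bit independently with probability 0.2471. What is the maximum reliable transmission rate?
0.1934 bits

For a binary symmetric channel (BSC) with error probability p:
Capacity C = 1 - H(p) bits per symbol

where H(p) = -p log₂(p) - (1-p) log₂(1-p) is the binary entropy function.

H(0.2471) = 0.8066 bits
C = 1 - 0.8066 = 0.1934 bits per symbol

This means we can reliably transmit up to 0.1934 bits of information per channel use.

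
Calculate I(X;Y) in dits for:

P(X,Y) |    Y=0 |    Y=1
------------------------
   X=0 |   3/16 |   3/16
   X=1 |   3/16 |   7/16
0.0086 dits

Mutual information: I(X;Y) = H(X) + H(Y) - H(X,Y)

Marginals:
P(X) = (3/8, 5/8), H(X) = 0.2873 dits
P(Y) = (3/8, 5/8), H(Y) = 0.2873 dits

Joint entropy: H(X,Y) = 0.5660 dits

I(X;Y) = 0.2873 + 0.2873 - 0.5660 = 0.0086 dits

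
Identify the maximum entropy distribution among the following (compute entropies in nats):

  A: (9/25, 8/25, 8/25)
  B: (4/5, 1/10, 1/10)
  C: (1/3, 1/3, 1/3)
C

For a discrete distribution over n outcomes, entropy is maximized by the uniform distribution.

Computing entropies:
H(A) = 1.0970 nats
H(B) = 0.6390 nats
H(C) = 1.0986 nats

The uniform distribution (where all probabilities equal 1/3) achieves the maximum entropy of log_e(3) = 1.0986 nats.

Distribution C has the highest entropy.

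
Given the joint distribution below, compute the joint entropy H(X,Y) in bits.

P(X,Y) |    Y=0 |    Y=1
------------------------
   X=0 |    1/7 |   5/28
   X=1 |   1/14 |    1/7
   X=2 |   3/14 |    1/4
2.4941 bits

Joint entropy is H(X,Y) = -Σ_{x,y} p(x,y) log p(x,y).

Summing over all non-zero entries:
H(X,Y) = -[1/7·log_2(1/7) + 5/28·log_2(5/28) + 1/14·log_2(1/14) + 1/7·log_2(1/7) + 3/14·log_2(3/14) + 1/4·log_2(1/4)]
H(X,Y) = 2.4941 bits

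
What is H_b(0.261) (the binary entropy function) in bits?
0.8283 bits

The binary entropy function is:
H(p) = -p log(p) - (1-p) log(1-p)

H(0.261) = -0.261 × log_2(0.261) - 0.739 × log_2(0.739)
H(0.261) = 0.8283 bits

Note: Binary entropy is maximized at p=0.5 (H=1 bit) and minimized at p=0 or p=1 (H=0).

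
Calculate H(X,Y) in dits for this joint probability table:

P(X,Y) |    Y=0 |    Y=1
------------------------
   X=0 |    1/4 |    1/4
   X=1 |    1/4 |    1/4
0.6021 dits

Joint entropy is H(X,Y) = -Σ_{x,y} p(x,y) log p(x,y).

Summing over all non-zero entries:
H(X,Y) = -[1/4·log_10(1/4) + 1/4·log_10(1/4) + 1/4·log_10(1/4) + 1/4·log_10(1/4)]
H(X,Y) = 0.6021 dits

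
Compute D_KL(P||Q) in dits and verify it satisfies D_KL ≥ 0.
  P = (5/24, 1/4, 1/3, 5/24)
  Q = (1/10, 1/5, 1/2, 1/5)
0.0356 dits

KL divergence satisfies the Gibbs inequality: D_KL(P||Q) ≥ 0 for all distributions P, Q.

D_KL(P||Q) = Σ p(x) log(p(x)/q(x))
Term by term:
  x=0: 5/24 × log_10[(5/24)/(1/10)] = 0.0664
  x=1: 1/4 × log_10[(1/4)/(1/5)] = 0.0242
  x=2: 1/3 × log_10[(1/3)/(1/2)] = -0.0587
  x=3: 5/24 × log_10[(5/24)/(1/5)] = 0.0037
D_KL(P||Q) = 0.0356 dits

D_KL(P||Q) = 0.0356 ≥ 0 ✓

This non-negativity is a fundamental property: relative entropy cannot be negative because it measures how different Q is from P.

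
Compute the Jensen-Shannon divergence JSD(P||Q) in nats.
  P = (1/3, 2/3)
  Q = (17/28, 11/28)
0.0381 nats

Jensen-Shannon divergence is:
JSD(P||Q) = 0.5 × D_KL(P||M) + 0.5 × D_KL(Q||M)
where M = 0.5 × (P + Q) is the mixture distribution.

M = 0.5 × (1/3, 2/3) + 0.5 × (17/28, 11/28) = (0.470238, 0.529762)

D_KL(P||M) = 0.0385 nats
D_KL(Q||M) = 0.0377 nats

JSD(P||Q) = 0.5 × 0.0385 + 0.5 × 0.0377 = 0.0381 nats

Unlike KL divergence, JSD is symmetric and bounded: 0 ≤ JSD ≤ log(2).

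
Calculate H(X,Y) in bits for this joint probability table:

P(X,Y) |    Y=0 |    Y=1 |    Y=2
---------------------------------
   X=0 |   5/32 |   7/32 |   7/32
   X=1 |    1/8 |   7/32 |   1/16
2.4824 bits

Joint entropy is H(X,Y) = -Σ_{x,y} p(x,y) log p(x,y).

Summing over all non-zero entries:
H(X,Y) = -[5/32·log_2(5/32) + 7/32·log_2(7/32) + 7/32·log_2(7/32) + 1/8·log_2(1/8) + 7/32·log_2(7/32) + 1/16·log_2(1/16)]
H(X,Y) = 2.4824 bits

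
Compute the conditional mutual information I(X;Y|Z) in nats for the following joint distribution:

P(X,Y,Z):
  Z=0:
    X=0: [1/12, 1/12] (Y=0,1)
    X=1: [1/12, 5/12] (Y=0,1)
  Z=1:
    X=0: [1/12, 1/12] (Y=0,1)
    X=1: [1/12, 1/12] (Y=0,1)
0.0341 nats

Conditional mutual information: I(X;Y|Z) = H(X|Z) + H(Y|Z) - H(X,Y|Z)

H(Z) = 0.6365
H(X,Z) = 1.2425 → H(X|Z) = 0.6059
H(Y,Z) = 1.2425 → H(Y|Z) = 0.6059
H(X,Y,Z) = 1.8143 → H(X,Y|Z) = 1.1778

I(X;Y|Z) = 0.6059 + 0.6059 - 1.1778 = 0.0341 nats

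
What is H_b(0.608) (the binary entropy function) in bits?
0.9661 bits

The binary entropy function is:
H(p) = -p log(p) - (1-p) log(1-p)

H(0.608) = -0.608 × log_2(0.608) - 0.392 × log_2(0.392)
H(0.608) = 0.9661 bits

Note: Binary entropy is maximized at p=0.5 (H=1 bit) and minimized at p=0 or p=1 (H=0).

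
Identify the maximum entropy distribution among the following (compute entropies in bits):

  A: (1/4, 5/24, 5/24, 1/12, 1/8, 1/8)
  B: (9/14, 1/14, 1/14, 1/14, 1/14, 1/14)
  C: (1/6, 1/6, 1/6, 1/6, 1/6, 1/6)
C

For a discrete distribution over n outcomes, entropy is maximized by the uniform distribution.

Computing entropies:
H(A) = 2.4917 bits
H(B) = 1.7695 bits
H(C) = 2.5850 bits

The uniform distribution (where all probabilities equal 1/6) achieves the maximum entropy of log_2(6) = 2.5850 bits.

Distribution C has the highest entropy.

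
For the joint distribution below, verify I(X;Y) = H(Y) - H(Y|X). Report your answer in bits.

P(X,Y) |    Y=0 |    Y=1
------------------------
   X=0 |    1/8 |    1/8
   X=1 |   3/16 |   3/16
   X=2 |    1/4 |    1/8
I(X;Y) = 0.0193 bits

Mutual information has multiple equivalent forms:
- I(X;Y) = H(X) - H(X|Y)
- I(X;Y) = H(Y) - H(Y|X)
- I(X;Y) = H(X) + H(Y) - H(X,Y)

Computing all quantities:
H(X) = 1.5613, H(Y) = 0.9887, H(X,Y) = 2.5306
H(X|Y) = 1.5419, H(Y|X) = 0.9694

Verification:
H(X) - H(X|Y) = 1.5613 - 1.5419 = 0.0193
H(Y) - H(Y|X) = 0.9887 - 0.9694 = 0.0193
H(X) + H(Y) - H(X,Y) = 1.5613 + 0.9887 - 2.5306 = 0.0193

All forms give I(X;Y) = 0.0193 bits. ✓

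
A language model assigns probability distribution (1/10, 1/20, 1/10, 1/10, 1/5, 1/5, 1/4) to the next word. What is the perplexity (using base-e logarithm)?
6.2396

Perplexity is e^H (or exp(H) for natural log).

First, H = -Σ p log p = 1.8309 nats
Perplexity = e^1.8309 = 6.2396

Interpretation: The model's uncertainty is equivalent to choosing uniformly among 6.2 options.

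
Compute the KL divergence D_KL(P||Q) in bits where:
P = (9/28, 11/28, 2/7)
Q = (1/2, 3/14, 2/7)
0.1387 bits

KL divergence: D_KL(P||Q) = Σ p(x) log(p(x)/q(x))

Computing term by term:
  x=0: 9/28 × log_2[(9/28)/(1/2)] = 9/28 × -0.6374 = -0.2049
  x=1: 11/28 × log_2[(11/28)/(3/14)] = 11/28 × 0.8745 = 0.3435
  x=2: 2/7 × log_2[(2/7)/(2/7)] = 2/7 × 0.0000 = 0.0000

D_KL(P||Q) = 0.1387 bits

Note: KL divergence is always non-negative and equals 0 iff P = Q.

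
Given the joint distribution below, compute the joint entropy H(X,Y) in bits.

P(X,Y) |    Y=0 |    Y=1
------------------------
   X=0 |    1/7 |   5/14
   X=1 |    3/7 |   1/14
1.7274 bits

Joint entropy is H(X,Y) = -Σ_{x,y} p(x,y) log p(x,y).

Summing over all non-zero entries:
H(X,Y) = -[1/7·log_2(1/7) + 5/14·log_2(5/14) + 3/7·log_2(3/7) + 1/14·log_2(1/14)]
H(X,Y) = 1.7274 bits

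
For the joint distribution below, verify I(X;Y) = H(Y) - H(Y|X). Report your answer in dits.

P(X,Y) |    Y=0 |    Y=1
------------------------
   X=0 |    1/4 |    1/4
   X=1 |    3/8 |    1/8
I(X;Y) = 0.0147 dits

Mutual information has multiple equivalent forms:
- I(X;Y) = H(X) - H(X|Y)
- I(X;Y) = H(Y) - H(Y|X)
- I(X;Y) = H(X) + H(Y) - H(X,Y)

Computing all quantities:
H(X) = 0.3010, H(Y) = 0.2873, H(X,Y) = 0.5737
H(X|Y) = 0.2863, H(Y|X) = 0.2726

Verification:
H(X) - H(X|Y) = 0.3010 - 0.2863 = 0.0147
H(Y) - H(Y|X) = 0.2873 - 0.2726 = 0.0147
H(X) + H(Y) - H(X,Y) = 0.3010 + 0.2873 - 0.5737 = 0.0147

All forms give I(X;Y) = 0.0147 dits. ✓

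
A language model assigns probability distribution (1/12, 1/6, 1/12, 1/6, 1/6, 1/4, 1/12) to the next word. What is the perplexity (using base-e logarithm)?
6.4474

Perplexity is e^H (or exp(H) for natural log).

First, H = -Σ p log p = 1.8637 nats
Perplexity = e^1.8637 = 6.4474

Interpretation: The model's uncertainty is equivalent to choosing uniformly among 6.4 options.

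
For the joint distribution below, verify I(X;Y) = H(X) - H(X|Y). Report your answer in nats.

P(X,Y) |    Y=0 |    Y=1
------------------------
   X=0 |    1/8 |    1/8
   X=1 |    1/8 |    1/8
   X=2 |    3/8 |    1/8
I(X;Y) = 0.0338 nats

Mutual information has multiple equivalent forms:
- I(X;Y) = H(X) - H(X|Y)
- I(X;Y) = H(Y) - H(Y|X)
- I(X;Y) = H(X) + H(Y) - H(X,Y)

Computing all quantities:
H(X) = 1.0397, H(Y) = 0.6616, H(X,Y) = 1.6675
H(X|Y) = 1.0059, H(Y|X) = 0.6277

Verification:
H(X) - H(X|Y) = 1.0397 - 1.0059 = 0.0338
H(Y) - H(Y|X) = 0.6616 - 0.6277 = 0.0338
H(X) + H(Y) - H(X,Y) = 1.0397 + 0.6616 - 1.6675 = 0.0338

All forms give I(X;Y) = 0.0338 nats. ✓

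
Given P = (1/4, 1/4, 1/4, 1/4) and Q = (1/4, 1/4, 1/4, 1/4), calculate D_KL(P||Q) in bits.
0.0000 bits

KL divergence: D_KL(P||Q) = Σ p(x) log(p(x)/q(x))

Computing term by term:
  x=0: 1/4 × log_2[(1/4)/(1/4)] = 1/4 × 0.0000 = 0.0000
  x=1: 1/4 × log_2[(1/4)/(1/4)] = 1/4 × 0.0000 = 0.0000
  x=2: 1/4 × log_2[(1/4)/(1/4)] = 1/4 × 0.0000 = 0.0000
  x=3: 1/4 × log_2[(1/4)/(1/4)] = 1/4 × 0.0000 = 0.0000

D_KL(P||Q) = 0.0000 bits

Note: KL divergence is always non-negative and equals 0 iff P = Q.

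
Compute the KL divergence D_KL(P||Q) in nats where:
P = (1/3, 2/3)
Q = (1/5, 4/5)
0.0487 nats

KL divergence: D_KL(P||Q) = Σ p(x) log(p(x)/q(x))

Computing term by term:
  x=0: 1/3 × log_e[(1/3)/(1/5)] = 1/3 × 0.5108 = 0.1703
  x=1: 2/3 × log_e[(2/3)/(4/5)] = 2/3 × -0.1823 = -0.1215

D_KL(P||Q) = 0.0487 nats

Note: KL divergence is always non-negative and equals 0 iff P = Q.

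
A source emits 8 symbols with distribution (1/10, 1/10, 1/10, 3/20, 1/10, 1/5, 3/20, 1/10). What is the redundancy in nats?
0.0371 nats

Redundancy measures how far a source is from maximum entropy:
R = H_max - H(X)

Maximum entropy for 8 symbols: H_max = log_e(8) = 2.0794 nats
Actual entropy: H(X) = 2.0423 nats
Redundancy: R = 2.0794 - 2.0423 = 0.0371 nats

This redundancy represents potential for compression: the source could be compressed by 0.0371 nats per symbol.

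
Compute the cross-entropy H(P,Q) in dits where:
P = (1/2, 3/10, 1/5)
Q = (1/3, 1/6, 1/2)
0.5322 dits

Cross-entropy: H(P,Q) = -Σ p(x) log q(x)

Alternatively: H(P,Q) = H(P) + D_KL(P||Q)
H(P) = 0.4472 dits
D_KL(P||Q) = 0.0850 dits

H(P,Q) = 0.4472 + 0.0850 = 0.5322 dits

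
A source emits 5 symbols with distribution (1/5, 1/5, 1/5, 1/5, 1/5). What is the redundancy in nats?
0.0000 nats

Redundancy measures how far a source is from maximum entropy:
R = H_max - H(X)

Maximum entropy for 5 symbols: H_max = log_e(5) = 1.6094 nats
Actual entropy: H(X) = 1.6094 nats
Redundancy: R = 1.6094 - 1.6094 = 0.0000 nats

This redundancy represents potential for compression: the source could be compressed by 0.0000 nats per symbol.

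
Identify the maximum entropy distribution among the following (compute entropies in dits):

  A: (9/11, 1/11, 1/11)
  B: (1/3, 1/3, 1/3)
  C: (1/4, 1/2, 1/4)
B

For a discrete distribution over n outcomes, entropy is maximized by the uniform distribution.

Computing entropies:
H(A) = 0.2606 dits
H(B) = 0.4771 dits
H(C) = 0.4515 dits

The uniform distribution (where all probabilities equal 1/3) achieves the maximum entropy of log_10(3) = 0.4771 dits.

Distribution B has the highest entropy.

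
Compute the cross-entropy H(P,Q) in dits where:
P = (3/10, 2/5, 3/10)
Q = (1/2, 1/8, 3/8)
0.5793 dits

Cross-entropy: H(P,Q) = -Σ p(x) log q(x)

Alternatively: H(P,Q) = H(P) + D_KL(P||Q)
H(P) = 0.4729 dits
D_KL(P||Q) = 0.1064 dits

H(P,Q) = 0.4729 + 0.1064 = 0.5793 dits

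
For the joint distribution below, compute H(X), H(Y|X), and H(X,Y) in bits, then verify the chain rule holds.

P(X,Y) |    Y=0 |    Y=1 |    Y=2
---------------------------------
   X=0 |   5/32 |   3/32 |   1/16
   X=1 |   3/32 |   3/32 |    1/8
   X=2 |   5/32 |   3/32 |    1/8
H(X,Y) = 3.1175, H(X) = 1.5794, H(Y|X) = 1.5381 (all in bits)

Chain rule: H(X,Y) = H(X) + H(Y|X)

Left side — joint entropy directly:
H(X,Y) = -Σ p(x,y) log p(x,y) = 3.1175 bits

Right side — compute H(Y|X) from the conditional distributions:
P(X) = (5/16, 5/16, 3/8), so H(X) = 1.5794 bits
H(Y|X) = Σ_x P(X=x) · H(Y|X=x):
  P(Y|X=0) = (1/2, 3/10, 1/5), H(Y|X=0) = 1.4855, weight P(X=0) = 5/16
  P(Y|X=1) = (3/10, 3/10, 2/5), H(Y|X=1) = 1.5710, weight P(X=1) = 5/16
  P(Y|X=2) = (5/12, 1/4, 1/3), H(Y|X=2) = 1.5546, weight P(X=2) = 3/8
H(Y|X) = 1.5381 bits

H(X) + H(Y|X) = 1.5794 + 1.5381 = 3.1175 bits

Both sides equal 3.1175 bits. ✓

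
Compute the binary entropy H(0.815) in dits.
0.2080 dits

The binary entropy function is:
H(p) = -p log(p) - (1-p) log(1-p)

H(0.815) = -0.815 × log_10(0.815) - 0.185 × log_10(0.185)
H(0.815) = 0.2080 dits

Note: Binary entropy is maximized at p=0.5 (H=1 bit) and minimized at p=0 or p=1 (H=0).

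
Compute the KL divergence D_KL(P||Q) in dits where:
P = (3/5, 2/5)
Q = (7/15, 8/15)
0.0155 dits

KL divergence: D_KL(P||Q) = Σ p(x) log(p(x)/q(x))

Computing term by term:
  x=0: 3/5 × log_10[(3/5)/(7/15)] = 3/5 × 0.1091 = 0.0655
  x=1: 2/5 × log_10[(2/5)/(8/15)] = 2/5 × -0.1249 = -0.0500

D_KL(P||Q) = 0.0155 dits

Note: KL divergence is always non-negative and equals 0 iff P = Q.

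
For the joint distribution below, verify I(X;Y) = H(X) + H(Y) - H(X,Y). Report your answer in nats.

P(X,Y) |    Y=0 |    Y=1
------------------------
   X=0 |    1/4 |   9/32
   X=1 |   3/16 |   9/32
I(X;Y) = 0.0025 nats

Mutual information has multiple equivalent forms:
- I(X;Y) = H(X) - H(X|Y)
- I(X;Y) = H(Y) - H(Y|X)
- I(X;Y) = H(X) + H(Y) - H(X,Y)

Computing all quantities:
H(X) = 0.6912, H(Y) = 0.6853, H(X,Y) = 1.3740
H(X|Y) = 0.6887, H(Y|X) = 0.6828

Verification:
H(X) - H(X|Y) = 0.6912 - 0.6887 = 0.0025
H(Y) - H(Y|X) = 0.6853 - 0.6828 = 0.0025
H(X) + H(Y) - H(X,Y) = 0.6912 + 0.6853 - 1.3740 = 0.0025

All forms give I(X;Y) = 0.0025 nats. ✓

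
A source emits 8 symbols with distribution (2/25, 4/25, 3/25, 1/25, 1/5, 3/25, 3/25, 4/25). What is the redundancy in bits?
0.1111 bits

Redundancy measures how far a source is from maximum entropy:
R = H_max - H(X)

Maximum entropy for 8 symbols: H_max = log_2(8) = 3.0000 bits
Actual entropy: H(X) = 2.8889 bits
Redundancy: R = 3.0000 - 2.8889 = 0.1111 bits

This redundancy represents potential for compression: the source could be compressed by 0.1111 bits per symbol.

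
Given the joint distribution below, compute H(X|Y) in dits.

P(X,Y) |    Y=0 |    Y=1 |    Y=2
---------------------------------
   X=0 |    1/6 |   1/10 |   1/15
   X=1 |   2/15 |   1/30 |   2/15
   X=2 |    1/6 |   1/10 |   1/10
0.4616 dits

Using the chain rule: H(X|Y) = H(X,Y) - H(Y)

First, compute H(X,Y) = 0.9204 dits

Marginal P(Y) = (7/15, 7/30, 3/10)
H(Y) = 0.4588 dits

H(X|Y) = H(X,Y) - H(Y) = 0.9204 - 0.4588 = 0.4616 dits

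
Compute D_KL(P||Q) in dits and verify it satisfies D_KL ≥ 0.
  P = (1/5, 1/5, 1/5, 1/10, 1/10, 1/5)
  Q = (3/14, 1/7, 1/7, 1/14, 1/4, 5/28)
0.0371 dits

KL divergence satisfies the Gibbs inequality: D_KL(P||Q) ≥ 0 for all distributions P, Q.

D_KL(P||Q) = Σ p(x) log(p(x)/q(x))
Term by term:
  x=0: 1/5 × log_10[(1/5)/(3/14)] = -0.0060
  x=1: 1/5 × log_10[(1/5)/(1/7)] = 0.0292
  x=2: 1/5 × log_10[(1/5)/(1/7)] = 0.0292
  x=3: 1/10 × log_10[(1/10)/(1/14)] = 0.0146
  x=4: 1/10 × log_10[(1/10)/(1/4)] = -0.0398
  x=5: 1/5 × log_10[(1/5)/(5/28)] = 0.0098
D_KL(P||Q) = 0.0371 dits

D_KL(P||Q) = 0.0371 ≥ 0 ✓

This non-negativity is a fundamental property: relative entropy cannot be negative because it measures how different Q is from P.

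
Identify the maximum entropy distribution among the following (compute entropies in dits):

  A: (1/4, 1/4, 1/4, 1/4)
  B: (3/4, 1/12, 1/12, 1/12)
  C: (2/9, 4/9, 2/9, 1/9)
A

For a discrete distribution over n outcomes, entropy is maximized by the uniform distribution.

Computing entropies:
H(A) = 0.6021 dits
H(B) = 0.3635 dits
H(C) = 0.5529 dits

The uniform distribution (where all probabilities equal 1/4) achieves the maximum entropy of log_10(4) = 0.6021 dits.

Distribution A has the highest entropy.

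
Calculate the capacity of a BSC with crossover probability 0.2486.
0.1909 bits

For a binary symmetric channel (BSC) with error probability p:
Capacity C = 1 - H(p) bits per symbol

where H(p) = -p log₂(p) - (1-p) log₂(1-p) is the binary entropy function.

H(0.2486) = 0.8091 bits
C = 1 - 0.8091 = 0.1909 bits per symbol

This means we can reliably transmit up to 0.1909 bits of information per channel use.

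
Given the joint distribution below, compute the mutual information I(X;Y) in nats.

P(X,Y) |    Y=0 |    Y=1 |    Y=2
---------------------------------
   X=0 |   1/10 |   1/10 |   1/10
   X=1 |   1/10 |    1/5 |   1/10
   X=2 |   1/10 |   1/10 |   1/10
0.0138 nats

Mutual information: I(X;Y) = H(X) + H(Y) - H(X,Y)

Marginals:
P(X) = (3/10, 2/5, 3/10), H(X) = 1.0889 nats
P(Y) = (3/10, 2/5, 3/10), H(Y) = 1.0889 nats

Joint entropy: H(X,Y) = 2.1640 nats

I(X;Y) = 1.0889 + 1.0889 - 2.1640 = 0.0138 nats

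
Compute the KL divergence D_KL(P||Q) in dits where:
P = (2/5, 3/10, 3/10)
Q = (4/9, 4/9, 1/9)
0.0599 dits

KL divergence: D_KL(P||Q) = Σ p(x) log(p(x)/q(x))

Computing term by term:
  x=0: 2/5 × log_10[(2/5)/(4/9)] = 2/5 × -0.0458 = -0.0183
  x=1: 3/10 × log_10[(3/10)/(4/9)] = 3/10 × -0.1707 = -0.0512
  x=2: 3/10 × log_10[(3/10)/(1/9)] = 3/10 × 0.4314 = 0.1294

D_KL(P||Q) = 0.0599 dits

Note: KL divergence is always non-negative and equals 0 iff P = Q.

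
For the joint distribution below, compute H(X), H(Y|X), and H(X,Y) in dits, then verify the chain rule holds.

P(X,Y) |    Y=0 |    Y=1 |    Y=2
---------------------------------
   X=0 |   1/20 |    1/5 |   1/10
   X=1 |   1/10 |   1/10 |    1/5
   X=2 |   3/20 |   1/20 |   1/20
H(X,Y) = 0.8983, H(X) = 0.4693, H(Y|X) = 0.4291 (all in dits)

Chain rule: H(X,Y) = H(X) + H(Y|X)

Left side — joint entropy directly:
H(X,Y) = -Σ p(x,y) log p(x,y) = 0.8983 dits

Right side — compute H(Y|X) from the conditional distributions:
P(X) = (7/20, 2/5, 1/4), so H(X) = 0.4693 dits
H(Y|X) = Σ_x P(X=x) · H(Y|X=x):
  P(Y|X=0) = (1/7, 4/7, 2/7), H(Y|X=0) = 0.4151, weight P(X=0) = 7/20
  P(Y|X=1) = (1/4, 1/4, 1/2), H(Y|X=1) = 0.4515, weight P(X=1) = 2/5
  P(Y|X=2) = (3/5, 1/5, 1/5), H(Y|X=2) = 0.4127, weight P(X=2) = 1/4
H(Y|X) = 0.4291 dits

H(X) + H(Y|X) = 0.4693 + 0.4291 = 0.8983 dits

Both sides equal 0.8983 dits. ✓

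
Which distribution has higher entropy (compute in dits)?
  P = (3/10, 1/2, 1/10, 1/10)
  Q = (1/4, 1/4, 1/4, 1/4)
Q

Computing entropies in dits:
H(P) = 0.5074
H(Q) = 0.6021

Distribution Q has higher entropy.

Intuition: The distribution closer to uniform (more spread out) has higher entropy.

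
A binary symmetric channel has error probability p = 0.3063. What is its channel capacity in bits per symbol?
0.1111 bits

For a binary symmetric channel (BSC) with error probability p:
Capacity C = 1 - H(p) bits per symbol

where H(p) = -p log₂(p) - (1-p) log₂(1-p) is the binary entropy function.

H(0.3063) = 0.8889 bits
C = 1 - 0.8889 = 0.1111 bits per symbol

This means we can reliably transmit up to 0.1111 bits of information per channel use.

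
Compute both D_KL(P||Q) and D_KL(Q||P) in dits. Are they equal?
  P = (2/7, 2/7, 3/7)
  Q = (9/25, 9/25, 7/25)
D_KL(P||Q) = 0.0219, D_KL(Q||P) = 0.0205

KL divergence is not symmetric: D_KL(P||Q) ≠ D_KL(Q||P) in general.

D_KL(P||Q) = 0.0219 dits
D_KL(Q||P) = 0.0205 dits

No, they are not equal!

This asymmetry is why KL divergence is not a true distance metric.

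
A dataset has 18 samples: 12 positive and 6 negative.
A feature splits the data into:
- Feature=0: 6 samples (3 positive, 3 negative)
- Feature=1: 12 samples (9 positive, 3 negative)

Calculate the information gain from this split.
0.0441 bits

Information Gain = H(Y) - H(Y|Feature)

Before split:
P(positive) = 12/18 = 0.6667
H(Y) = 0.9183 bits

After split:
Feature=0: H = 1.0000 bits (weight = 6/18)
Feature=1: H = 0.8113 bits (weight = 12/18)
H(Y|Feature) = (6/18)×1.0000 + (12/18)×0.8113 = 0.8742 bits

Information Gain = 0.9183 - 0.8742 = 0.0441 bits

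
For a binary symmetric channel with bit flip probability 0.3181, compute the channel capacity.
0.0977 bits

For a binary symmetric channel (BSC) with error probability p:
Capacity C = 1 - H(p) bits per symbol

where H(p) = -p log₂(p) - (1-p) log₂(1-p) is the binary entropy function.

H(0.3181) = 0.9023 bits
C = 1 - 0.9023 = 0.0977 bits per symbol

This means we can reliably transmit up to 0.0977 bits of information per channel use.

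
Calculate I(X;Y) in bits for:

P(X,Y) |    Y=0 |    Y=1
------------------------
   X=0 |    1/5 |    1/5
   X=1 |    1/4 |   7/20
0.0049 bits

Mutual information: I(X;Y) = H(X) + H(Y) - H(X,Y)

Marginals:
P(X) = (2/5, 3/5), H(X) = 0.9710 bits
P(Y) = (9/20, 11/20), H(Y) = 0.9928 bits

Joint entropy: H(X,Y) = 1.9589 bits

I(X;Y) = 0.9710 + 0.9928 - 1.9589 = 0.0049 bits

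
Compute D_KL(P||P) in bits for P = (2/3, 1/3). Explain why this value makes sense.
0.0000 bits

KL divergence satisfies the Gibbs inequality: D_KL(P||Q) ≥ 0 for all distributions P, Q.

D_KL(P||Q) = Σ p(x) log(p(x)/q(x))
Each term is p(x) × log_2(p(x)/p(x)) = p(x) × log_2(1) = 0, so the sum is 0.
D_KL(P||Q) = 0.0000 bits

When P = Q, the KL divergence is exactly 0, as there is no 'divergence' between identical distributions.

This non-negativity is a fundamental property: relative entropy cannot be negative because it measures how different Q is from P.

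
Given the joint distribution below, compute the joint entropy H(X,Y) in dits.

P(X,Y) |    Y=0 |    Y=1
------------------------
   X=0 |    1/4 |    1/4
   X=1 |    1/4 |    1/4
0.6021 dits

Joint entropy is H(X,Y) = -Σ_{x,y} p(x,y) log p(x,y).

Summing over all non-zero entries:
H(X,Y) = -[1/4·log_10(1/4) + 1/4·log_10(1/4) + 1/4·log_10(1/4) + 1/4·log_10(1/4)]
H(X,Y) = 0.6021 dits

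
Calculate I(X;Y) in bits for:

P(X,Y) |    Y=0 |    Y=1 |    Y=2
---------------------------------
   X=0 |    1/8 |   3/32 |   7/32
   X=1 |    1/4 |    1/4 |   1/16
0.1388 bits

Mutual information: I(X;Y) = H(X) + H(Y) - H(X,Y)

Marginals:
P(X) = (7/16, 9/16), H(X) = 0.9887 bits
P(Y) = (3/8, 11/32, 9/32), H(Y) = 1.5749 bits

Joint entropy: H(X,Y) = 2.4248 bits

I(X;Y) = 0.9887 + 1.5749 - 2.4248 = 0.1388 bits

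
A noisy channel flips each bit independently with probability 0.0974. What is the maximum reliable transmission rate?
0.5393 bits

For a binary symmetric channel (BSC) with error probability p:
Capacity C = 1 - H(p) bits per symbol

where H(p) = -p log₂(p) - (1-p) log₂(1-p) is the binary entropy function.

H(0.0974) = 0.4607 bits
C = 1 - 0.4607 = 0.5393 bits per symbol

This means we can reliably transmit up to 0.5393 bits of information per channel use.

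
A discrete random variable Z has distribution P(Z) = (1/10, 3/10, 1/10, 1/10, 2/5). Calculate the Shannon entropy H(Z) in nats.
1.4185 nats

Shannon entropy is H(X) = -Σ p(x) log p(x).

For P = (1/10, 3/10, 1/10, 1/10, 2/5):
H = -1/10 × log_e(1/10) -3/10 × log_e(3/10) -1/10 × log_e(1/10) -1/10 × log_e(1/10) -2/5 × log_e(2/5)
H = 1.4185 nats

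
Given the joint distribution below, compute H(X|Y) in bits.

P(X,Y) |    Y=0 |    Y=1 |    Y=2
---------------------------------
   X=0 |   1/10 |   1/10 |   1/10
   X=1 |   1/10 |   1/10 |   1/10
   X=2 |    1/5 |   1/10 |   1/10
1.5510 bits

Using the chain rule: H(X|Y) = H(X,Y) - H(Y)

First, compute H(X,Y) = 3.1219 bits

Marginal P(Y) = (2/5, 3/10, 3/10)
H(Y) = 1.5710 bits

H(X|Y) = H(X,Y) - H(Y) = 3.1219 - 1.5710 = 1.5510 bits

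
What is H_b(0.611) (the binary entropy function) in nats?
0.6683 nats

The binary entropy function is:
H(p) = -p log(p) - (1-p) log(1-p)

H(0.611) = -0.611 × log_e(0.611) - 0.389 × log_e(0.389)
H(0.611) = 0.6683 nats

Note: Binary entropy is maximized at p=0.5 (H=1 bit) and minimized at p=0 or p=1 (H=0).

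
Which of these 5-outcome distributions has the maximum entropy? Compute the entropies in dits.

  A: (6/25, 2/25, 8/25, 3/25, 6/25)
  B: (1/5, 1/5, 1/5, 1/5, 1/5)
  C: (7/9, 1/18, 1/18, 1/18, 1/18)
B

For a discrete distribution over n outcomes, entropy is maximized by the uniform distribution.

Computing entropies:
H(A) = 0.6541 dits
H(B) = 0.6990 dits
H(C) = 0.3638 dits

The uniform distribution (where all probabilities equal 1/5) achieves the maximum entropy of log_10(5) = 0.6990 dits.

Distribution B has the highest entropy.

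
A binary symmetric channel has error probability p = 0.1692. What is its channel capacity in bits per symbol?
0.3441 bits

For a binary symmetric channel (BSC) with error probability p:
Capacity C = 1 - H(p) bits per symbol

where H(p) = -p log₂(p) - (1-p) log₂(1-p) is the binary entropy function.

H(0.1692) = 0.6559 bits
C = 1 - 0.6559 = 0.3441 bits per symbol

This means we can reliably transmit up to 0.3441 bits of information per channel use.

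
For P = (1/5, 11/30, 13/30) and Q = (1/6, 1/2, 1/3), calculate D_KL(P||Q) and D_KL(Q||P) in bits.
D_KL(P||Q) = 0.0526, D_KL(Q||P) = 0.0537

KL divergence is not symmetric: D_KL(P||Q) ≠ D_KL(Q||P) in general.

D_KL(P||Q) = 0.0526 bits
D_KL(Q||P) = 0.0537 bits

No, they are not equal!

This asymmetry is why KL divergence is not a true distance metric.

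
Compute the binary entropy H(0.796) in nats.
0.5059 nats

The binary entropy function is:
H(p) = -p log(p) - (1-p) log(1-p)

H(0.796) = -0.796 × log_e(0.796) - 0.204 × log_e(0.204)
H(0.796) = 0.5059 nats

Note: Binary entropy is maximized at p=0.5 (H=1 bit) and minimized at p=0 or p=1 (H=0).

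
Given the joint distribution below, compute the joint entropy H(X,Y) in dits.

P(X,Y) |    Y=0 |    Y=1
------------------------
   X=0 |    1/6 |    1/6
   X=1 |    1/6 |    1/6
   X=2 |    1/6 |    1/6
0.7782 dits

Joint entropy is H(X,Y) = -Σ_{x,y} p(x,y) log p(x,y).

Summing over all non-zero entries:
H(X,Y) = -[1/6·log_10(1/6) + 1/6·log_10(1/6) + 1/6·log_10(1/6) + 1/6·log_10(1/6) + 1/6·log_10(1/6) + 1/6·log_10(1/6)]
H(X,Y) = 0.7782 dits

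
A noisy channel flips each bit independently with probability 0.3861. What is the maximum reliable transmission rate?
0.0378 bits

For a binary symmetric channel (BSC) with error probability p:
Capacity C = 1 - H(p) bits per symbol

where H(p) = -p log₂(p) - (1-p) log₂(1-p) is the binary entropy function.

H(0.3861) = 0.9622 bits
C = 1 - 0.9622 = 0.0378 bits per symbol

This means we can reliably transmit up to 0.0378 bits of information per channel use.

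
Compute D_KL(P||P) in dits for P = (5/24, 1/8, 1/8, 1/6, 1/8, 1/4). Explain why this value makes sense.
0.0000 dits

KL divergence satisfies the Gibbs inequality: D_KL(P||Q) ≥ 0 for all distributions P, Q.

D_KL(P||Q) = Σ p(x) log(p(x)/q(x))
Each term is p(x) × log_10(p(x)/p(x)) = p(x) × log_10(1) = 0, so the sum is 0.
D_KL(P||Q) = 0.0000 dits

When P = Q, the KL divergence is exactly 0, as there is no 'divergence' between identical distributions.

This non-negativity is a fundamental property: relative entropy cannot be negative because it measures how different Q is from P.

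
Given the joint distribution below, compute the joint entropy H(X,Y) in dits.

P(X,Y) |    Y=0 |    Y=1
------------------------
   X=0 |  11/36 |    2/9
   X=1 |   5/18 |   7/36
0.5953 dits

Joint entropy is H(X,Y) = -Σ_{x,y} p(x,y) log p(x,y).

Summing over all non-zero entries:
H(X,Y) = -[11/36·log_10(11/36) + 2/9·log_10(2/9) + 5/18·log_10(5/18) + 7/36·log_10(7/36)]
H(X,Y) = 0.5953 dits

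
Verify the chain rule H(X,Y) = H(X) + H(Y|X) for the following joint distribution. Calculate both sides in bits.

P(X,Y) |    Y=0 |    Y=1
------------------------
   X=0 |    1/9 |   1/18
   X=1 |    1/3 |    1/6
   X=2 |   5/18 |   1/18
H(X,Y) = 2.2880, H(X) = 1.4591, H(Y|X) = 0.8289 (all in bits)

Chain rule: H(X,Y) = H(X) + H(Y|X)

Left side — joint entropy directly:
H(X,Y) = -Σ p(x,y) log p(x,y) = 2.2880 bits

Right side — compute H(Y|X) from the conditional distributions:
P(X) = (1/6, 1/2, 1/3), so H(X) = 1.4591 bits
H(Y|X) = Σ_x P(X=x) · H(Y|X=x):
  P(Y|X=0) = (2/3, 1/3), H(Y|X=0) = 0.9183, weight P(X=0) = 1/6
  P(Y|X=1) = (2/3, 1/3), H(Y|X=1) = 0.9183, weight P(X=1) = 1/2
  P(Y|X=2) = (5/6, 1/6), H(Y|X=2) = 0.6500, weight P(X=2) = 1/3
H(Y|X) = 0.8289 bits

H(X) + H(Y|X) = 1.4591 + 0.8289 = 2.2880 bits

Both sides equal 2.2880 bits. ✓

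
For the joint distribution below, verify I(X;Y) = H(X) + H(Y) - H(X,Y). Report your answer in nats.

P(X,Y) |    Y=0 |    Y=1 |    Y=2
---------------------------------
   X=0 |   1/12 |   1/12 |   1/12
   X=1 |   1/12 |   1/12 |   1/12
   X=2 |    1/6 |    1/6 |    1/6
I(X;Y) = 0.0000 nats

Mutual information has multiple equivalent forms:
- I(X;Y) = H(X) - H(X|Y)
- I(X;Y) = H(Y) - H(Y|X)
- I(X;Y) = H(X) + H(Y) - H(X,Y)

Computing all quantities:
H(X) = 1.0397, H(Y) = 1.0986, H(X,Y) = 2.1383
H(X|Y) = 1.0397, H(Y|X) = 1.0986

Verification:
H(X) - H(X|Y) = 1.0397 - 1.0397 = 0.0000
H(Y) - H(Y|X) = 1.0986 - 1.0986 = 0.0000
H(X) + H(Y) - H(X,Y) = 1.0397 + 1.0986 - 2.1383 = 0.0000

All forms give I(X;Y) = 0.0000 nats. ✓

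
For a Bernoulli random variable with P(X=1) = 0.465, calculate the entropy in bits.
0.9965 bits

The binary entropy function is:
H(p) = -p log(p) - (1-p) log(1-p)

H(0.465) = -0.465 × log_2(0.465) - 0.535 × log_2(0.535)
H(0.465) = 0.9965 bits

Note: Binary entropy is maximized at p=0.5 (H=1 bit) and minimized at p=0 or p=1 (H=0).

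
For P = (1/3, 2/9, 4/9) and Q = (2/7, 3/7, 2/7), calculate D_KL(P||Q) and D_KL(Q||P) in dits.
D_KL(P||Q) = 0.0442, D_KL(Q||P) = 0.0483

KL divergence is not symmetric: D_KL(P||Q) ≠ D_KL(Q||P) in general.

D_KL(P||Q) = 0.0442 dits
D_KL(Q||P) = 0.0483 dits

No, they are not equal!

This asymmetry is why KL divergence is not a true distance metric.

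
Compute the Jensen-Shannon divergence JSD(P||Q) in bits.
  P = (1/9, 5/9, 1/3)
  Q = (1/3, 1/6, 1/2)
0.1337 bits

Jensen-Shannon divergence is:
JSD(P||Q) = 0.5 × D_KL(P||M) + 0.5 × D_KL(Q||M)
where M = 0.5 × (P + Q) is the mixture distribution.

M = 0.5 × (1/9, 5/9, 1/3) + 0.5 × (1/3, 1/6, 1/2) = (2/9, 13/36, 5/12)

D_KL(P||M) = 0.1269 bits
D_KL(Q||M) = 0.1406 bits

JSD(P||Q) = 0.5 × 0.1269 + 0.5 × 0.1406 = 0.1337 bits

Unlike KL divergence, JSD is symmetric and bounded: 0 ≤ JSD ≤ log(2).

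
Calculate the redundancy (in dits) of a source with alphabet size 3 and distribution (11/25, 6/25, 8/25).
0.0131 dits

Redundancy measures how far a source is from maximum entropy:
R = H_max - H(X)

Maximum entropy for 3 symbols: H_max = log_10(3) = 0.4771 dits
Actual entropy: H(X) = 0.4640 dits
Redundancy: R = 0.4771 - 0.4640 = 0.0131 dits

This redundancy represents potential for compression: the source could be compressed by 0.0131 dits per symbol.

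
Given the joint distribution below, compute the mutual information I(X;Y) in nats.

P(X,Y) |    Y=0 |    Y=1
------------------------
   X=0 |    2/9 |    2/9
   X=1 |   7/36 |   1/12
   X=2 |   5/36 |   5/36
0.0167 nats

Mutual information: I(X;Y) = H(X) + H(Y) - H(X,Y)

Marginals:
P(X) = (4/9, 5/18, 5/18), H(X) = 1.0720 nats
P(Y) = (5/9, 4/9), H(Y) = 0.6870 nats

Joint entropy: H(X,Y) = 1.7423 nats

I(X;Y) = 1.0720 + 0.6870 - 1.7423 = 0.0167 nats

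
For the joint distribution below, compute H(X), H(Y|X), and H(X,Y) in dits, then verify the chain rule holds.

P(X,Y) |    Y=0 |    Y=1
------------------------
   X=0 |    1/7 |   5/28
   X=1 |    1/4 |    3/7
H(X,Y) = 0.5626, H(X) = 0.2727, H(Y|X) = 0.2898 (all in dits)

Chain rule: H(X,Y) = H(X) + H(Y|X)

Left side — joint entropy directly:
H(X,Y) = -Σ p(x,y) log p(x,y) = 0.5626 dits

Right side — compute H(Y|X) from the conditional distributions:
P(X) = (9/28, 19/28), so H(X) = 0.2727 dits
H(Y|X) = Σ_x P(X=x) · H(Y|X=x):
  P(Y|X=0) = (4/9, 5/9), H(Y|X=0) = 0.2983, weight P(X=0) = 9/28
  P(Y|X=1) = (7/19, 12/19), H(Y|X=1) = 0.2858, weight P(X=1) = 19/28
H(Y|X) = 0.2898 dits

H(X) + H(Y|X) = 0.2727 + 0.2898 = 0.5626 dits

Both sides equal 0.5626 dits. ✓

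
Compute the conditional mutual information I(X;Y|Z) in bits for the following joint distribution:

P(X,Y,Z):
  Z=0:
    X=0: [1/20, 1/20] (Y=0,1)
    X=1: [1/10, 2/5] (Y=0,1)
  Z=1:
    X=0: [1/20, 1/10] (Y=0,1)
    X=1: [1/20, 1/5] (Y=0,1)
0.0321 bits

Conditional mutual information: I(X;Y|Z) = H(X|Z) + H(Y|Z) - H(X,Y|Z)

H(Z) = 0.9710
H(X,Z) = 1.7427 → H(X|Z) = 0.7718
H(Y,Z) = 1.7822 → H(Y|Z) = 0.8113
H(X,Y,Z) = 2.5219 → H(X,Y|Z) = 1.5510

I(X;Y|Z) = 0.7718 + 0.8113 - 1.5510 = 0.0321 bits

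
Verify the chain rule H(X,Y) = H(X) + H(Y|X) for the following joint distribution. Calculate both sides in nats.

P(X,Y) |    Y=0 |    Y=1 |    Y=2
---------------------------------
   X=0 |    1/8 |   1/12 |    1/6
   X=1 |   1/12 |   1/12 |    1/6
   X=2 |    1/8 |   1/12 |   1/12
H(X,Y) = 2.1525, H(X) = 1.0934, H(Y|X) = 1.0591 (all in nats)

Chain rule: H(X,Y) = H(X) + H(Y|X)

Left side — joint entropy directly:
H(X,Y) = -Σ p(x,y) log p(x,y) = 2.1525 nats

Right side — compute H(Y|X) from the conditional distributions:
P(X) = (3/8, 1/3, 7/24), so H(X) = 1.0934 nats
H(Y|X) = Σ_x P(X=x) · H(Y|X=x):
  P(Y|X=0) = (1/3, 2/9, 4/9), H(Y|X=0) = 1.0609, weight P(X=0) = 3/8
  P(Y|X=1) = (1/4, 1/4, 1/2), H(Y|X=1) = 1.0397, weight P(X=1) = 1/3
  P(Y|X=2) = (3/7, 2/7, 2/7), H(Y|X=2) = 1.0790, weight P(X=2) = 7/24
H(Y|X) = 1.0591 nats

H(X) + H(Y|X) = 1.0934 + 1.0591 = 2.1525 nats

Both sides equal 2.1525 nats. ✓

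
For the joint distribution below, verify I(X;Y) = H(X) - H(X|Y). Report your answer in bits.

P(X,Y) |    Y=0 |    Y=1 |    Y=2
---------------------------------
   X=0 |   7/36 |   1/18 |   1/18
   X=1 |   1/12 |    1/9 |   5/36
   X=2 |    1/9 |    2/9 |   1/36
I(X;Y) = 0.1763 bits

Mutual information has multiple equivalent forms:
- I(X;Y) = H(X) - H(X|Y)
- I(X;Y) = H(Y) - H(Y|X)
- I(X;Y) = H(X) + H(Y) - H(X,Y)

Computing all quantities:
H(X) = 1.5816, H(Y) = 1.5420, H(X,Y) = 2.9473
H(X|Y) = 1.4053, H(Y|X) = 1.3656

Verification:
H(X) - H(X|Y) = 1.5816 - 1.4053 = 0.1763
H(Y) - H(Y|X) = 1.5420 - 1.3656 = 0.1763
H(X) + H(Y) - H(X,Y) = 1.5816 + 1.5420 - 2.9473 = 0.1763

All forms give I(X;Y) = 0.1763 bits. ✓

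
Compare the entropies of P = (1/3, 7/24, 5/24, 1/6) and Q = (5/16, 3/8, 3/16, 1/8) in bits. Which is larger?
P

Computing entropies in bits:
H(P) = 1.9491
H(Q) = 1.8829

Distribution P has higher entropy.

Intuition: The distribution closer to uniform (more spread out) has higher entropy.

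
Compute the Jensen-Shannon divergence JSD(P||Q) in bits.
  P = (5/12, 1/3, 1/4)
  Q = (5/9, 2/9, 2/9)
0.0158 bits

Jensen-Shannon divergence is:
JSD(P||Q) = 0.5 × D_KL(P||M) + 0.5 × D_KL(Q||M)
where M = 0.5 × (P + Q) is the mixture distribution.

M = 0.5 × (5/12, 1/3, 1/4) + 0.5 × (5/9, 2/9, 2/9) = (0.486111, 5/18, 0.236111)

D_KL(P||M) = 0.0156 bits
D_KL(Q||M) = 0.0160 bits

JSD(P||Q) = 0.5 × 0.0156 + 0.5 × 0.0160 = 0.0158 bits

Unlike KL divergence, JSD is symmetric and bounded: 0 ≤ JSD ≤ log(2).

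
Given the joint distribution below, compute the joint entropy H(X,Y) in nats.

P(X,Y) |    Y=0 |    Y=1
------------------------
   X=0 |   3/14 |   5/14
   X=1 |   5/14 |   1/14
1.2540 nats

Joint entropy is H(X,Y) = -Σ_{x,y} p(x,y) log p(x,y).

Summing over all non-zero entries:
H(X,Y) = -[3/14·log_e(3/14) + 5/14·log_e(5/14) + 5/14·log_e(5/14) + 1/14·log_e(1/14)]
H(X,Y) = 1.2540 nats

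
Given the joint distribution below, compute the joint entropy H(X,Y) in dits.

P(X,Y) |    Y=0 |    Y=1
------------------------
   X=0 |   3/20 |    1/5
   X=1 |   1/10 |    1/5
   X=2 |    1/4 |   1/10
0.7537 dits

Joint entropy is H(X,Y) = -Σ_{x,y} p(x,y) log p(x,y).

Summing over all non-zero entries:
H(X,Y) = -[3/20·log_10(3/20) + 1/5·log_10(1/5) + 1/10·log_10(1/10) + 1/5·log_10(1/5) + 1/4·log_10(1/4) + 1/10·log_10(1/10)]
H(X,Y) = 0.7537 dits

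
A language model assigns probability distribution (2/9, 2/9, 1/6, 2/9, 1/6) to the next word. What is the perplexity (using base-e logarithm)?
4.9529

Perplexity is e^H (or exp(H) for natural log).

First, H = -Σ p log p = 1.6000 nats
Perplexity = e^1.6000 = 4.9529

Interpretation: The model's uncertainty is equivalent to choosing uniformly among 5.0 options.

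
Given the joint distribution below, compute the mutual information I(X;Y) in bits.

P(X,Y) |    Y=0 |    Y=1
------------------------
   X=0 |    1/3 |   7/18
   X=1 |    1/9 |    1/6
0.0022 bits

Mutual information: I(X;Y) = H(X) + H(Y) - H(X,Y)

Marginals:
P(X) = (13/18, 5/18), H(X) = 0.8524 bits
P(Y) = (4/9, 5/9), H(Y) = 0.9911 bits

Joint entropy: H(X,Y) = 1.8413 bits

I(X;Y) = 0.8524 + 0.9911 - 1.8413 = 0.0022 bits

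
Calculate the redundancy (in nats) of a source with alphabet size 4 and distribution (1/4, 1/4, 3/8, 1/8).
0.0654 nats

Redundancy measures how far a source is from maximum entropy:
R = H_max - H(X)

Maximum entropy for 4 symbols: H_max = log_e(4) = 1.3863 nats
Actual entropy: H(X) = 1.3209 nats
Redundancy: R = 1.3863 - 1.3209 = 0.0654 nats

This redundancy represents potential for compression: the source could be compressed by 0.0654 nats per symbol.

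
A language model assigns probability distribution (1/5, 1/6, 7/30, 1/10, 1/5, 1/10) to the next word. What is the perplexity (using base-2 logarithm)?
5.7115

Perplexity is 2^H (or exp(H) for natural log).

First, H = -Σ p log p = 2.5139 bits
Perplexity = 2^2.5139 = 5.7115

Interpretation: The model's uncertainty is equivalent to choosing uniformly among 5.7 options.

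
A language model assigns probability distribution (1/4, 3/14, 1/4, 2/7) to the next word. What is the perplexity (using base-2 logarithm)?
3.9796

Perplexity is 2^H (or exp(H) for natural log).

First, H = -Σ p log p = 1.9926 bits
Perplexity = 2^1.9926 = 3.9796

Interpretation: The model's uncertainty is equivalent to choosing uniformly among 4.0 options.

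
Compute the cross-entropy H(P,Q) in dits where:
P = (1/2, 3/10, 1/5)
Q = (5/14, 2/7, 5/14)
0.4762 dits

Cross-entropy: H(P,Q) = -Σ p(x) log q(x)

Alternatively: H(P,Q) = H(P) + D_KL(P||Q)
H(P) = 0.4472 dits
D_KL(P||Q) = 0.0291 dits

H(P,Q) = 0.4472 + 0.0291 = 0.4762 dits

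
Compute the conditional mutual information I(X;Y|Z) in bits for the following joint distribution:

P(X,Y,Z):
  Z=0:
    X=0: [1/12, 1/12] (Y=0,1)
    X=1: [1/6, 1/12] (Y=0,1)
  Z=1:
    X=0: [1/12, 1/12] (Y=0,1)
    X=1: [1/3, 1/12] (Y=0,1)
0.0443 bits

Conditional mutual information: I(X;Y|Z) = H(X|Z) + H(Y|Z) - H(X,Y|Z)

H(Z) = 0.9799
H(X,Z) = 1.8879 → H(X|Z) = 0.9080
H(Y,Z) = 1.8879 → H(Y|Z) = 0.9080
H(X,Y,Z) = 2.7516 → H(X,Y|Z) = 1.7718

I(X;Y|Z) = 0.9080 + 0.9080 - 1.7718 = 0.0443 bits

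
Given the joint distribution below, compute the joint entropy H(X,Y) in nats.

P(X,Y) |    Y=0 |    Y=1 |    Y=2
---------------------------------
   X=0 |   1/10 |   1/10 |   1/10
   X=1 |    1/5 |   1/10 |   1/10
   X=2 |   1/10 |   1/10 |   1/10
2.1640 nats

Joint entropy is H(X,Y) = -Σ_{x,y} p(x,y) log p(x,y).

Summing over all non-zero entries:
H(X,Y) = -[1/10·log_e(1/10) + 1/10·log_e(1/10) + 1/10·log_e(1/10) + 1/5·log_e(1/5) + 1/10·log_e(1/10) + 1/10·log_e(1/10) + 1/10·log_e(1/10) + 1/10·log_e(1/10) + 1/10·log_e(1/10)]
H(X,Y) = 2.1640 nats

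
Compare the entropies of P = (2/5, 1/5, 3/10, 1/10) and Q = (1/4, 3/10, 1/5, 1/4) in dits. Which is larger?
Q

Computing entropies in dits:
H(P) = 0.5558
H(Q) = 0.5977

Distribution Q has higher entropy.

Intuition: The distribution closer to uniform (more spread out) has higher entropy.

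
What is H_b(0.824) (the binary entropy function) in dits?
0.2021 dits

The binary entropy function is:
H(p) = -p log(p) - (1-p) log(1-p)

H(0.824) = -0.824 × log_10(0.824) - 0.176 × log_10(0.176)
H(0.824) = 0.2021 dits

Note: Binary entropy is maximized at p=0.5 (H=1 bit) and minimized at p=0 or p=1 (H=0).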